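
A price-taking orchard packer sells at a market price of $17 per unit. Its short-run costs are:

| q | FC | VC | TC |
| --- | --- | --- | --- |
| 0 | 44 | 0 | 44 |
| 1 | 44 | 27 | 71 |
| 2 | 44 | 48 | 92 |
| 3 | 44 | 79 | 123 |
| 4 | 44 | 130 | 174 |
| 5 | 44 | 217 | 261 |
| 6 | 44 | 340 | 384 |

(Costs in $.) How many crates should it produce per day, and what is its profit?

Profit at each row (π = 17q − TC): q=0: -44; q=1: -54; q=2: -58; q=3: -72; q=4: -106; q=5: -176; q=6: -282.
Profit is highest at q = 0. Equivalently, the lowest AVC in the table is 48/2 ≈ $24 at q = 2, and P = $17 falls below it — price never covers variable cost, so the firm shuts down and loses only its fixed cost.

q = 0 (shut down); profit = -$44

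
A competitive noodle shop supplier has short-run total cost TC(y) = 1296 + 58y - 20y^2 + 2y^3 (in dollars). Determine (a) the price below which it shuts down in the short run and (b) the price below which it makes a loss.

Shutdown price = $8; break-even price = $184

AVC = 58 - 20y + 2y^2; minimized at y = 5, giving min AVC = $8. That is the shutdown price.
ATC = 1296/y + 58 - 20y + 2y^2. Setting dATC/dy = −1296/y^2 − 20 + 4y = 0 gives y = 9 (since 4·9^3 − 20·9^2 = 1296).
min ATC = 1296/9 + 58 − 20·9 + 2·9^2 = $184. That is the break-even price.
For $8 ≤ P < $184 the firm produces at a loss; below $8 it shuts down.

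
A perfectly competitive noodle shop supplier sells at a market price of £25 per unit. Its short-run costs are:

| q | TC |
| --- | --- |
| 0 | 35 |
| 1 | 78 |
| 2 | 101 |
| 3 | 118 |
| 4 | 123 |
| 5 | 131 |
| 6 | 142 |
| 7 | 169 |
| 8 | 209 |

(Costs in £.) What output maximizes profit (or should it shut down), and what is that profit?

q = 6; profit = £8

Tabulate TR − TC: q=0: -35; q=1: -53; q=2: -51; q=3: -43; q=4: -23; q=5: -6; q=6: 8; q=7: 6; q=8: -9.
Profit is maximized at q = 6. AVC there is 107/6 = £17.83 ≤ P, so producing beats shutting down (which would give -£35).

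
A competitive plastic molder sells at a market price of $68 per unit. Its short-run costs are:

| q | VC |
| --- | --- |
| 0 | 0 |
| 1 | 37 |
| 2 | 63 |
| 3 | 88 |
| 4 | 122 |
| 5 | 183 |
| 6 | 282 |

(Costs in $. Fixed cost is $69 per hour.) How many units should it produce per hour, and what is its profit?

Tabulate TR − TC: q=0: -69; q=1: -38; q=2: 4; q=3: 47; q=4: 81; q=5: 88; q=6: 57.
Profit is maximized at q = 5. AVC there is 183/5 = $36.60 ≤ P, so producing beats shutting down (which would give -$69).

q = 5; profit = $88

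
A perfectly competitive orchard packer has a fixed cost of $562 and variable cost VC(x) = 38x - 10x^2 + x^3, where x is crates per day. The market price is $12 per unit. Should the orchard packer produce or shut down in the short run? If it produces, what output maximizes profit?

Shut down

Strip out fixed cost: VC = 38x - 10x^2 + x^3. Then AVC = 38 - 10x + x^2 and MC = 38 - 20x + 3x^2.
AVC hits its minimum where MC = AVC, at x = 5, giving min AVC = 38 - 10·5 + 5^2 = $13.
P = $12 lies below min AVC = $13; no output level covers variable cost.
Shutting down limits the loss to fixed cost, $562.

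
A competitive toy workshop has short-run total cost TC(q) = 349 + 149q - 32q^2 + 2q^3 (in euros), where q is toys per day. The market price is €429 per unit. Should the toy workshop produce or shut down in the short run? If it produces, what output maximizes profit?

Variable cost is VC = 149q - 32q^2 + 2q^3, so AVC = VC/q = 149 - 32q + 2q^2 and MC = dTC/dq = 149 - 64q + 6q^2.
AVC is minimized where dAVC/dq = -32 + 4q = 0, at q = 8; min AVC = 149 - 32·8 + 2·8^2 = €21.
P = €429 exceeds min AVC = €21, so the firm stays open.
Set P = MC: 429 = 149 - 64q + 6q^2 → -280 - 64q + 6q^2 = 0. The roots are q = -10/3 and q = 14; the profit-maximizing output is on the rising part of MC, so q* = 14.
Check: AVC at q = 14 is €93 ≤ P, so revenue covers variable cost.
Profit = P·q − TC = 429·14 − 1651 = €4355.

Produce at q = 14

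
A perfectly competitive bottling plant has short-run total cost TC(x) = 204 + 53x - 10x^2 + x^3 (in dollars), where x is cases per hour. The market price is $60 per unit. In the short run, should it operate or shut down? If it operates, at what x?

Produce at x = 7

From TC, MC = TC'(x) = 53 - 20x + 3x^2 and AVC = VC/x = 53 - 10x + x^2.
AVC is minimized where dAVC/dx = -10 + 2x = 0, at x = 5; min AVC = 53 - 10·5 + 5^2 = $28.
P = $60 exceeds min AVC = $28, so the firm stays open.
P = MC gives -7 - 20x + 3x^2 = 0, with roots -1/3 and 7. Take the larger (rising MC): x* = 7.
Check: AVC at x = 7 is $32 ≤ P, so revenue covers variable cost.
Profit = P·x − TC = 60·7 − 428 = -$8, a loss, but smaller than the $204 fixed cost the firm would lose by shutting down.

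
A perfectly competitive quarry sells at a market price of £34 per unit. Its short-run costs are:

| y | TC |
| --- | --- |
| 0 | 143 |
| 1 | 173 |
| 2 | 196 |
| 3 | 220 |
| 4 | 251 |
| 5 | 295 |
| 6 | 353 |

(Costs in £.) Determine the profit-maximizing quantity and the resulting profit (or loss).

y = 4; profit = -£115

Tabulate TR − TC: y=0: -143; y=1: -139; y=2: -128; y=3: -118; y=4: -115; y=5: -125; y=6: -149.
Profit is maximized at y = 4. AVC there is 108/4 = £27 ≤ P, so producing beats shutting down (which would give -£143).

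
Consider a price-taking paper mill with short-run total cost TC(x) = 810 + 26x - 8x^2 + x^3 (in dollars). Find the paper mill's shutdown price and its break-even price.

Shutdown price = $10; break-even price = $125

AVC = 26 - 8x + x^2; minimized at x = 4, giving min AVC = $10. That is the shutdown price.
ATC = 810/x + 26 - 8x + x^2. Setting dATC/dx = −810/x^2 − 8 + 2x = 0 gives x = 9 (since 2·9^3 − 8·9^2 = 810).
min ATC = 810/9 + 26 − 8·9 + 9^2 = $125. That is the break-even price.
Between these two prices the firm operates at a loss; above $125 it earns a profit.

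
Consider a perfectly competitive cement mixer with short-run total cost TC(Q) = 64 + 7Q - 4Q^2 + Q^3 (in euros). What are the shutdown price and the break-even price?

Shutdown price = €3; break-even price = €23

Shutdown price = min AVC. AVC = 7 - 4Q + Q^2, with vertex at Q = 2 and minimum €3.
ATC = 64/Q + 7 - 4Q + Q^2. Setting dATC/dQ = −64/Q^2 − 4 + 2Q = 0 gives Q = 4 (since 2·4^3 − 4·4^2 = 64).
min ATC = 64/4 + 7 − 4·4 + 4^2 = €23. That is the break-even price.
Between these two prices the firm operates at a loss; above €23 it earns a profit.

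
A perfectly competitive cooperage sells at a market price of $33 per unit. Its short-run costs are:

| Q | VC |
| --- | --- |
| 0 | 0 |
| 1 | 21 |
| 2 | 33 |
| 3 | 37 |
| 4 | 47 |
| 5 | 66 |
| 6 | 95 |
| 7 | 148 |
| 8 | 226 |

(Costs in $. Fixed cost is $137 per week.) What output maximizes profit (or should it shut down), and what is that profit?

Tabulate TR − TC: Q=0: -137; Q=1: -125; Q=2: -104; Q=3: -75; Q=4: -52; Q=5: -38; Q=6: -34; Q=7: -54; Q=8: -99.
Profit is maximized at Q = 6. AVC there is 95/6 = $15.83 ≤ P, so producing beats shutting down (which would give -$137).

Q = 6; profit = -$34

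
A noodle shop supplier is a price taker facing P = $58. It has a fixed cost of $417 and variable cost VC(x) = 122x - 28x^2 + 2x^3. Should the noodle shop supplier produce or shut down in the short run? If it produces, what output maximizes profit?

Produce at x = 8

Variable cost is VC = 122x - 28x^2 + 2x^3, so AVC = VC/x = 122 - 28x + 2x^2 and MC = dTC/dx = 122 - 56x + 6x^2.
AVC is minimized where dAVC/dx = -28 + 4x = 0, at x = 7; min AVC = 122 - 28·7 + 2·7^2 = $24.
Since P = $58 ≥ min AVC = $24, price covers variable cost and the firm should produce.
Solving P = MC: 64 - 56x + 6x^2 = 0 ⇒ x = 4/3 or 8. On the upward-sloping branch, x* = 8.
Check: AVC at x = 8 is $26 ≤ P, so revenue covers variable cost.
Profit = P·x − TC = 58·8 − 625 = -$161, a loss, but smaller than the $417 fixed cost the firm would lose by shutting down.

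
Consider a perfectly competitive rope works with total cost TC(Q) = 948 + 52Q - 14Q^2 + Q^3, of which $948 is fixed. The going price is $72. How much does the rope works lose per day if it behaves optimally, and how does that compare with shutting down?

AVC = 52 - 14Q + Q^2 has its minimum $3 at Q = 7; price $72 clears that bar, so the firm operates.
With MC = 52 - 28Q + 3Q^2, P = MC on the upward-sloping part at Q* = 10.
TR = 72·10 = 720. TC = 948 + 120 = 1068. Profit = 720 − 1068 = -$348.
Shutting down would mean losing the fixed cost of $948, so operating at a loss of $348 is better by $600.

Profit = -$348 at Q = 10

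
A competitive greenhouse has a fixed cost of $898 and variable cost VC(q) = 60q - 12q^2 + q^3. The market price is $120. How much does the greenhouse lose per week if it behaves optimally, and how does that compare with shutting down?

AVC = 60 - 12q + q^2 has its minimum $24 at q = 6; price $120 clears that bar, so the firm operates.
MC = 60 - 24q + 3q^2. Setting P = MC and taking the root on the rising branch gives q* = 10.
TR = 120·10 = 1200. TC = 898 + 400 = 1298. Profit = 1200 − 1298 = -$98.
That loss of $98 beats the $898 the firm would lose by shutting down; producing recovers $800 of fixed cost.

Profit = -$98 at q = 10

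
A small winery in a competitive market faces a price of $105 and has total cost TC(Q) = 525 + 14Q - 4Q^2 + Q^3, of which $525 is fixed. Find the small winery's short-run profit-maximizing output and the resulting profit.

Profit = -$35 at Q = 7

AVC = 14 - 4Q + Q^2 has its minimum $10 at Q = 2; price $105 clears that bar, so the firm operates.
With MC = 14 - 8Q + 3Q^2, P = MC on the upward-sloping part at Q* = 7.
TR = 105·7 = 735. TC = 525 + 245 = 770. Profit = 735 − 770 = -$35.
Shutting down would mean losing the fixed cost of $525, so operating at a loss of $35 is better by $490.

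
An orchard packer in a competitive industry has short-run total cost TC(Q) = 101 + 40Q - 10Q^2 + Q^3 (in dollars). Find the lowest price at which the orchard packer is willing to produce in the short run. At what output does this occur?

The shutdown price is the minimum of AVC. VC = 40Q - 10Q^2 + Q^3, so AVC = 40 - 10Q + Q^2.
At the minimum of AVC, MC = AVC. MC = 40 - 20Q + 3Q^2; setting MC = AVC gives 2Q^2 - 10Q = 0, so Q = 5. min AVC = 15.
The firm shuts down for any P below $15.

$15 per unit, at Q = 5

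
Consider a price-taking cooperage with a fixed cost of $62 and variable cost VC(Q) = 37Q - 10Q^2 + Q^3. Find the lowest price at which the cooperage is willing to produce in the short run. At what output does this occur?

Short-run supply begins at min AVC. From VC = 37Q - 10Q^2 + Q^3, AVC = 37 - 10Q + Q^2.
dAVC/dQ = -10 + 2Q = 0 gives Q = 5. min AVC = 37 - 10·5 + 5^2 = 12.
The firm shuts down for any P below $12.

$12 per unit, at Q = 5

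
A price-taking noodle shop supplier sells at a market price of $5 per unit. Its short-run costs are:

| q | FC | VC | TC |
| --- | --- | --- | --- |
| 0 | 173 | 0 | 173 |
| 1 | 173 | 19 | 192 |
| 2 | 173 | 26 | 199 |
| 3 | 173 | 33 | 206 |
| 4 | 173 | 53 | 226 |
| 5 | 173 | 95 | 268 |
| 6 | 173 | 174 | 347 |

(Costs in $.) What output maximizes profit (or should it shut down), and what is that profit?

Profit at each row (π = 5q − TC): q=0: -173; q=1: -187; q=2: -189; q=3: -191; q=4: -206; q=5: -243; q=6: -317.
Profit is highest at q = 0. Equivalently, the lowest AVC in the table is 33/3 ≈ $11 at q = 3, and P = $5 falls below it — price never covers variable cost, so the firm shuts down and loses only its fixed cost.

q = 0 (shut down); profit = -$173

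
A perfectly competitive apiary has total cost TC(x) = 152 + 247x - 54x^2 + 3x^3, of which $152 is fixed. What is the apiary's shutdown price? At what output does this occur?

$4 per unit, at x = 9

The shutdown price is the minimum of AVC. VC = 247x - 54x^2 + 3x^3, so AVC = 247 - 54x + 3x^2.
dAVC/dx = -54 + 6x = 0 gives x = 9. min AVC = 247 - 54·9 + 3·9^2 = 4.
For P < $4 the firm produces nothing.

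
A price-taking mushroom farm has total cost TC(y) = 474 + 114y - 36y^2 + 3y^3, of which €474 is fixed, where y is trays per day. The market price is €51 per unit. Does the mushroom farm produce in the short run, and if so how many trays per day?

Produce at y = 7

Strip out fixed cost: VC = 114y - 36y^2 + 3y^3. Then AVC = 114 - 36y + 3y^2 and MC = 114 - 72y + 9y^2.
AVC hits its minimum where MC = AVC, at y = 6, giving min AVC = 114 - 36·6 + 3·6^2 = €6.
Since P = €51 ≥ min AVC = €6, price covers variable cost and the firm should produce.
Set P = MC: 51 = 114 - 72y + 9y^2 → 63 - 72y + 9y^2 = 0. The roots are y = 1 and y = 7; the profit-maximizing output is on the rising part of MC, so y* = 7.
Check: AVC at y = 7 is €9 ≤ P, so revenue covers variable cost.
Profit = P·y − TC = 51·7 − 537 = -€180, a loss, but smaller than the €474 fixed cost the firm would lose by shutting down.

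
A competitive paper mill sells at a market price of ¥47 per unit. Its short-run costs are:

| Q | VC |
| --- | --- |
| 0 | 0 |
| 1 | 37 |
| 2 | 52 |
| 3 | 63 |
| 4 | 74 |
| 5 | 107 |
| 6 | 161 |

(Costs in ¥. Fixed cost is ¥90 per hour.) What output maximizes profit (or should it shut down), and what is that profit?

Q = 5; profit = ¥38

Profit at each row (π = 47Q − TC): Q=0: -90; Q=1: -80; Q=2: -48; Q=3: -12; Q=4: 24; Q=5: 38; Q=6: 31.
Profit is maximized at Q = 5. AVC there is 107/5 = ¥21.40 ≤ P, so producing beats shutting down (which would give -¥90).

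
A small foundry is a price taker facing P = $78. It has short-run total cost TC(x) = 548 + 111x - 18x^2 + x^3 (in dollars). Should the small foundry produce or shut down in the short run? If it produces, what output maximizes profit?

From TC, MC = TC'(x) = 111 - 36x + 3x^2 and AVC = VC/x = 111 - 18x + x^2.
The AVC parabola has its vertex at x = 18/2 = 9, where AVC = 111 - 18·9 + 9^2 = $30.
Because $78 ≥ $30, revenue can cover variable cost; the firm operates.
P = MC gives 33 - 36x + 3x^2 = 0, with roots 1 and 11. Take the larger (rising MC): x* = 11.
Check: AVC at x = 11 is $34 ≤ P, so revenue covers variable cost.
Profit = P·x − TC = 78·11 − 922 = -$64, a loss, but smaller than the $548 fixed cost the firm would lose by shutting down.

Produce at x = 11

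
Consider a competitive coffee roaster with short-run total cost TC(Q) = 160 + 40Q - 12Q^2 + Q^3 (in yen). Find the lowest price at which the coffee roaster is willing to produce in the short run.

The firm shuts down when price falls below the minimum of average variable cost. AVC = VC/Q = 40 - 12Q + Q^2.
dAVC/dQ = -12 + 2Q = 0 gives Q = 6. min AVC = 40 - 12·6 + 6^2 = 4.
The firm shuts down for any P below ¥4.

¥4 per unit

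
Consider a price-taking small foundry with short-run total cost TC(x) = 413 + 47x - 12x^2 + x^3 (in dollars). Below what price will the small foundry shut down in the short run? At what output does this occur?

$11 per unit, at x = 6

The firm shuts down when price falls below the minimum of average variable cost. AVC = VC/x = 47 - 12x + x^2.
At the minimum of AVC, MC = AVC. MC = 47 - 24x + 3x^2; setting MC = AVC gives 2x^2 - 12x = 0, so x = 6. min AVC = 11.
So the shutdown price is $11.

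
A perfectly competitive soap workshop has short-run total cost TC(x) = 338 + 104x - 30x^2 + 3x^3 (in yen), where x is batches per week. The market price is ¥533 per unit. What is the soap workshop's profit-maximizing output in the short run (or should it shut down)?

Produce at x = 11

From TC, MC = TC'(x) = 104 - 60x + 9x^2 and AVC = VC/x = 104 - 30x + 3x^2.
The AVC parabola has its vertex at x = 30/6 = 5, where AVC = 104 - 30·5 + 3·5^2 = ¥29.
Since P = ¥533 ≥ min AVC = ¥29, price covers variable cost and the firm should produce.
P = MC gives -429 - 60x + 9x^2 = 0, with roots -13/3 and 11. Take the larger (rising MC): x* = 11.
Check: AVC at x = 11 is ¥137 ≤ P, so revenue covers variable cost.
Profit = P·x − TC = 533·11 − 1845 = ¥4018.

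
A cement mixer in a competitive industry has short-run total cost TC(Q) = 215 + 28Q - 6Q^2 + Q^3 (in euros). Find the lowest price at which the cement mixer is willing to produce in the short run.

€19 per unit

Short-run supply begins at min AVC. From VC = 28Q - 6Q^2 + Q^3, AVC = 28 - 6Q + Q^2.
At the minimum of AVC, MC = AVC. MC = 28 - 12Q + 3Q^2; setting MC = AVC gives 2Q^2 - 6Q = 0, so Q = 3. min AVC = 19.
So the shutdown price is €19.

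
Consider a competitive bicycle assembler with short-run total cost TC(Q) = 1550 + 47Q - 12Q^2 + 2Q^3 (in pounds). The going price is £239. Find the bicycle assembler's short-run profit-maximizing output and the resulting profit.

Profit = -£270 at Q = 8

AVC = 47 - 12Q + 2Q^2; min AVC = £29 at Q = 3. Since P = £239 ≥ min AVC, the firm produces.
MC = 47 - 24Q + 6Q^2. Setting P = MC and taking the root on the rising branch gives Q* = 8.
TR = 239·8 = 1912. TC = 1550 + 632 = 2182. Profit = 1912 − 2182 = -£270.
That loss of £270 beats the £1550 the firm would lose by shutting down; producing recovers £1280 of fixed cost.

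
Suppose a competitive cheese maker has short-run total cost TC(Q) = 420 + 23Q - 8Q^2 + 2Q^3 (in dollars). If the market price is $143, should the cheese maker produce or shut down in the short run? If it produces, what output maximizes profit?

From TC, MC = TC'(Q) = 23 - 16Q + 6Q^2 and AVC = VC/Q = 23 - 8Q + 2Q^2.
AVC is minimized where dAVC/dQ = -8 + 4Q = 0, at Q = 2; min AVC = 23 - 8·2 + 2·2^2 = $15.
Because $143 ≥ $15, revenue can cover variable cost; the firm operates.
Solving P = MC: -120 - 16Q + 6Q^2 = 0 ⇒ Q = -10/3 or 6. On the upward-sloping branch, Q* = 6.
Check: AVC at Q = 6 is $47 ≤ P, so revenue covers variable cost.
Profit = P·Q − TC = 143·6 − 702 = $156.

Produce at Q = 6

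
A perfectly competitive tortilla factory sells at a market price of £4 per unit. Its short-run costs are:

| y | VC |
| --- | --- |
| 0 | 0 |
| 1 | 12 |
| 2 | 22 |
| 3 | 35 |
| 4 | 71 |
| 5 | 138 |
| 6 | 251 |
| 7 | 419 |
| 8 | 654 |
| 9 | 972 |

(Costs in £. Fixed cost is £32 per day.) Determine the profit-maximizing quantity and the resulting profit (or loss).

y = 0 (shut down); profit = -£32

Tabulate TR − TC: y=0: -32; y=1: -40; y=2: -46; y=3: -55; y=4: -87; y=5: -150; y=6: -259; y=7: -423; y=8: -654; y=9: -968.
Profit is highest at y = 0. Equivalently, the lowest AVC in the table is 22/2 ≈ £11 at y = 2, and P = £4 falls below it — price never covers variable cost, so the firm shuts down and loses only its fixed cost.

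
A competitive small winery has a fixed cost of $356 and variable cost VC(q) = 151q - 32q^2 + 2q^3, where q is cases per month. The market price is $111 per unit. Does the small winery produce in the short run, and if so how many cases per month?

Variable cost is VC = 151q - 32q^2 + 2q^3, so AVC = VC/q = 151 - 32q + 2q^2 and MC = dTC/dq = 151 - 64q + 6q^2.
The AVC parabola has its vertex at q = 32/4 = 8, where AVC = 151 - 32·8 + 2·8^2 = $23.
Because $111 ≥ $23, revenue can cover variable cost; the firm operates.
P = MC gives 40 - 64q + 6q^2 = 0, with roots 2/3 and 10. Take the larger (rising MC): q* = 10.
Check: AVC at q = 10 is $31 ≤ P, so revenue covers variable cost.
Profit = P·q − TC = 111·10 − 666 = $444.

Produce at q = 10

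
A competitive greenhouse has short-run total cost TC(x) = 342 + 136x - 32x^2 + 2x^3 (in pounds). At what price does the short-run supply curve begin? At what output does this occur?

£8 per unit, at x = 8

The firm shuts down when price falls below the minimum of average variable cost. AVC = VC/x = 136 - 32x + 2x^2.
dAVC/dx = -32 + 4x = 0 gives x = 8. min AVC = 136 - 32·8 + 2·8^2 = 8.
So the shutdown price is £8.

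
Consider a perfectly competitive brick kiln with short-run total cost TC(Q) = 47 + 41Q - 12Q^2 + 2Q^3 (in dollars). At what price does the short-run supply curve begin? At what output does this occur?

The shutdown price is the minimum of AVC. VC = 41Q - 12Q^2 + 2Q^3, so AVC = 41 - 12Q + 2Q^2.
At the minimum of AVC, MC = AVC. MC = 41 - 24Q + 6Q^2; setting MC = AVC gives 4Q^2 - 12Q = 0, so Q = 3. min AVC = 23.
For P < $23 the firm produces nothing.

$23 per unit, at Q = 3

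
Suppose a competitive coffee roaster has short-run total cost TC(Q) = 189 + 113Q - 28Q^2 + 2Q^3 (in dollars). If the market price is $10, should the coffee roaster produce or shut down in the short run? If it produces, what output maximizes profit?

Strip out fixed cost: VC = 113Q - 28Q^2 + 2Q^3. Then AVC = 113 - 28Q + 2Q^2 and MC = 113 - 56Q + 6Q^2.
The AVC parabola has its vertex at Q = 28/4 = 7, where AVC = 113 - 28·7 + 2·7^2 = $15.
Since P = $10 < min AVC = $15, price fails to cover variable cost at any output.
The firm minimizes its loss by shutting down and losing only its fixed cost of $189.

Shut down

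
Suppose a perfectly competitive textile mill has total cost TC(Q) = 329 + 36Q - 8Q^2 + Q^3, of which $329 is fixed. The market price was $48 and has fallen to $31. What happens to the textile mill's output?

Output falls from 6 to 5

MC = 36 - 16Q + 3Q^2; the shutdown threshold is min AVC = $20 (at Q = 4).
With P = $48 above the shutdown price, P = MC gives Q = 6.
At P = $31 ≥ min AVC, set P = MC: Q = 5. The firm stays open but cuts output.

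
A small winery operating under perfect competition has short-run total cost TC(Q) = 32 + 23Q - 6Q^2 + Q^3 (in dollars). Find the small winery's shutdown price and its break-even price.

Shutdown price = $14; break-even price = $23

Shutdown price = min AVC. AVC = 23 - 6Q + Q^2, with vertex at Q = 3 and minimum $14.
ATC = 32/Q + 23 - 6Q + Q^2. Setting dATC/dQ = −32/Q^2 − 6 + 2Q = 0 gives Q = 4 (since 2·4^3 − 6·4^2 = 32).
min ATC = 32/4 + 23 − 6·4 + 4^2 = $23. That is the break-even price.
For $14 ≤ P < $23 the firm produces at a loss; below $14 it shuts down.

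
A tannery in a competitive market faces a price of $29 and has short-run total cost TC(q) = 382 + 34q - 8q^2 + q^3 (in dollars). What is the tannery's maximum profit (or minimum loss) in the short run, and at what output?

AVC = 34 - 8q + q^2; min AVC = $18 at q = 4. Since P = $29 ≥ min AVC, the firm produces.
MC = 34 - 16q + 3q^2. Setting P = MC and taking the root on the rising branch gives q* = 5.
TR = 29·5 = 145. TC = 382 + 95 = 477. Profit = 145 − 477 = -$332.
Shutting down would mean losing the fixed cost of $382, so operating at a loss of $332 is better by $50.

Profit = -$332 at q = 5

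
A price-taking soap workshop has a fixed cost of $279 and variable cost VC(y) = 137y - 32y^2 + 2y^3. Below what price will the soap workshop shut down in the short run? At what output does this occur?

The shutdown price is the minimum of AVC. VC = 137y - 32y^2 + 2y^3, so AVC = 137 - 32y + 2y^2.
dAVC/dy = -32 + 4y = 0 gives y = 8. min AVC = 137 - 32·8 + 2·8^2 = 9.
So the shutdown price is $9.

$9 per unit, at y = 8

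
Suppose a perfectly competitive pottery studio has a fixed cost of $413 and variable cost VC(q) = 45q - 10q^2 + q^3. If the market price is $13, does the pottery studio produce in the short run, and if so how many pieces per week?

Strip out fixed cost: VC = 45q - 10q^2 + q^3. Then AVC = 45 - 10q + q^2 and MC = 45 - 20q + 3q^2.
The AVC parabola has its vertex at q = 10/2 = 5, where AVC = 45 - 10·5 + 5^2 = $20.
Since P = $13 < min AVC = $20, price fails to cover variable cost at any output.
The firm minimizes its loss by shutting down and losing only its fixed cost of $413.

Shut down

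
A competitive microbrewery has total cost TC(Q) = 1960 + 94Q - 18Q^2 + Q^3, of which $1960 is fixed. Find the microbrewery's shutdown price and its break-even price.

AVC = 94 - 18Q + Q^2; minimized at Q = 9, giving min AVC = $13. That is the shutdown price.
ATC = 1960/Q + 94 - 18Q + Q^2. Setting dATC/dQ = −1960/Q^2 − 18 + 2Q = 0 gives Q = 14 (since 2·14^3 − 18·14^2 = 1960).
min ATC = 1960/14 + 94 − 18·14 + 14^2 = $178. That is the break-even price.
For $13 ≤ P < $178 the firm produces at a loss; below $13 it shuts down.

Shutdown price = $13; break-even price = $178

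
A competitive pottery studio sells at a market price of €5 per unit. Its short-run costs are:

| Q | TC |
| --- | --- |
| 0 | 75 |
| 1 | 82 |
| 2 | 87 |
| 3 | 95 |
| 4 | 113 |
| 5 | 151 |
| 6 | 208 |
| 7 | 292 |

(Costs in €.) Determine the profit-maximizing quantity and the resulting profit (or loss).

Profit at each row (π = 5Q − TC): Q=0: -75; Q=1: -77; Q=2: -77; Q=3: -80; Q=4: -93; Q=5: -126; Q=6: -178; Q=7: -257.
Profit is highest at Q = 0. Equivalently, the lowest AVC in the table is 12/2 ≈ €6 at Q = 2, and P = €5 falls below it — price never covers variable cost, so the firm shuts down and loses only its fixed cost.

Q = 0 (shut down); profit = -€75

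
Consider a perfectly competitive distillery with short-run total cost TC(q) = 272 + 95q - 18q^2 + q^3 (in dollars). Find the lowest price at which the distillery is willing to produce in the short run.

The shutdown price is the minimum of AVC. VC = 95q - 18q^2 + q^3, so AVC = 95 - 18q + q^2.
At the minimum of AVC, MC = AVC. MC = 95 - 36q + 3q^2; setting MC = AVC gives 2q^2 - 18q = 0, so q = 9. min AVC = 14.
So the shutdown price is $14.

$14 per unit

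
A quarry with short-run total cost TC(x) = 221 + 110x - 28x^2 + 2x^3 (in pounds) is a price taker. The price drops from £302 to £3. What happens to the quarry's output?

AVC = 110 - 28x + 2x^2, minimized at x = 7 where min AVC = £12. MC = 110 - 56x + 6x^2.
At P = £302 ≥ min AVC, set P = MC on the rising branch: x = 12.
At P = £3 < min AVC = £12, price no longer covers variable cost at any output, so the firm shuts down: x = 0.

Output falls from 12 to 0 (the firm shuts down)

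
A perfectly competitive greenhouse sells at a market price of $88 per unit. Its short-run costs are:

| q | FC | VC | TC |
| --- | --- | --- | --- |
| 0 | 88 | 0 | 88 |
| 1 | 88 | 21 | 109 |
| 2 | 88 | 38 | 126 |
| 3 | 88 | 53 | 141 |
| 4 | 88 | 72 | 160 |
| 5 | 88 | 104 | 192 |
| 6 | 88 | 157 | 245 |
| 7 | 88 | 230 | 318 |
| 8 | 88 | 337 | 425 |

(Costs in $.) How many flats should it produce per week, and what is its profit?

Compute π = P·q − TC at each output: q=0: -88; q=1: -21; q=2: 50; q=3: 123; q=4: 192; q=5: 248; q=6: 283; q=7: 298; q=8: 279.
Profit is maximized at q = 7. AVC there is 230/7 = $32.86 ≤ P, so producing beats shutting down (which would give -$88).

q = 7; profit = $298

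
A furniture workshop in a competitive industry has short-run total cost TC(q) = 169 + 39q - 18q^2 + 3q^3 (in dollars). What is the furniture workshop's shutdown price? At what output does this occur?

The firm shuts down when price falls below the minimum of average variable cost. AVC = VC/q = 39 - 18q + 3q^2.
At the minimum of AVC, MC = AVC. MC = 39 - 36q + 9q^2; setting MC = AVC gives 6q^2 - 18q = 0, so q = 3. min AVC = 12.
For P < $12 the firm produces nothing.

$12 per unit, at q = 3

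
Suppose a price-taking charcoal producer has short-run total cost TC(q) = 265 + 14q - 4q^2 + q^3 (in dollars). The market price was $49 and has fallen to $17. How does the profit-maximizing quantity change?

MC = 14 - 8q + 3q^2; the shutdown threshold is min AVC = $10 (at q = 2).
With P = $49 above the shutdown price, P = MC gives q = 5.
At P = $17 ≥ min AVC, set P = MC: q = 3. The firm stays open but cuts output.

Output falls from 5 to 3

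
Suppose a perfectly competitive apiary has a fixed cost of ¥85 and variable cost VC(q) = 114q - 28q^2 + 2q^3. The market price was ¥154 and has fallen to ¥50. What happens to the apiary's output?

Output falls from 10 to 8

MC = 114 - 56q + 6q^2; the shutdown threshold is min AVC = ¥16 (at q = 7).
With P = ¥154 above the shutdown price, P = MC gives q = 10.
At P = ¥50 ≥ min AVC, set P = MC: q = 8. The firm stays open but cuts output.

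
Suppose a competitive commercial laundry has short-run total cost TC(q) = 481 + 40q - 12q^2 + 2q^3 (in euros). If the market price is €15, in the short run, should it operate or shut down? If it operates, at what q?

Variable cost is VC = 40q - 12q^2 + 2q^3, so AVC = VC/q = 40 - 12q + 2q^2 and MC = dTC/dq = 40 - 24q + 6q^2.
AVC is minimized where dAVC/dq = -12 + 4q = 0, at q = 3; min AVC = 40 - 12·3 + 2·3^2 = €22.
P = €15 lies below min AVC = €22; no output level covers variable cost.
Best response: produce nothing and absorb the €481 fixed cost.

Shut down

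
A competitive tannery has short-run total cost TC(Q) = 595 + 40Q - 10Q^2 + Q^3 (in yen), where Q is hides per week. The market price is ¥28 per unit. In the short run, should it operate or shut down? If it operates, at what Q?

Produce at Q = 6

Variable cost is VC = 40Q - 10Q^2 + Q^3, so AVC = VC/Q = 40 - 10Q + Q^2 and MC = dTC/dQ = 40 - 20Q + 3Q^2.
AVC hits its minimum where MC = AVC, at Q = 5, giving min AVC = 40 - 10·5 + 5^2 = ¥15.
Because ¥28 ≥ ¥15, revenue can cover variable cost; the firm operates.
Solving P = MC: 12 - 20Q + 3Q^2 = 0 ⇒ Q = 2/3 or 6. On the upward-sloping branch, Q* = 6.
Check: AVC at Q = 6 is ¥16 ≤ P, so revenue covers variable cost.
Profit = P·Q − TC = 28·6 − 691 = -¥523, a loss, but smaller than the ¥595 fixed cost the firm would lose by shutting down.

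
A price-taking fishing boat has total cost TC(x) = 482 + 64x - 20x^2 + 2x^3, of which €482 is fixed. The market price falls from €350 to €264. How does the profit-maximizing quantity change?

MC = 64 - 40x + 6x^2; the shutdown threshold is min AVC = €14 (at x = 5).
At P = €350 ≥ min AVC, set P = MC on the rising branch: x = 11.
At P = €264 ≥ min AVC, set P = MC: x = 10. The firm stays open but cuts output.

Output falls from 11 to 10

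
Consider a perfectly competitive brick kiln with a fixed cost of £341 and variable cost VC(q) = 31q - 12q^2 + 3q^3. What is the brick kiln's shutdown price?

£19 per unit

The firm shuts down when price falls below the minimum of average variable cost. AVC = VC/q = 31 - 12q + 3q^2.
At the minimum of AVC, MC = AVC. MC = 31 - 24q + 9q^2; setting MC = AVC gives 6q^2 - 12q = 0, so q = 2. min AVC = 19.
For P < £19 the firm produces nothing.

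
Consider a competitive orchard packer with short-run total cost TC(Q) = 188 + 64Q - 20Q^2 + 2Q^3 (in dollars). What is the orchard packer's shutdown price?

$14 per unit

The firm shuts down when price falls below the minimum of average variable cost. AVC = VC/Q = 64 - 20Q + 2Q^2.
dAVC/dQ = -20 + 4Q = 0 gives Q = 5. min AVC = 64 - 20·5 + 2·5^2 = 14.
So the shutdown price is $14.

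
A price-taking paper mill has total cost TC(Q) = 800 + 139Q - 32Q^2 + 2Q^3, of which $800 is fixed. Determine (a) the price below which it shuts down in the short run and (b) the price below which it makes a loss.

AVC = 139 - 32Q + 2Q^2; minimized at Q = 8, giving min AVC = $11. That is the shutdown price.
ATC = 800/Q + 139 - 32Q + 2Q^2. Setting dATC/dQ = −800/Q^2 − 32 + 4Q = 0 gives Q = 10 (since 4·10^3 − 32·10^2 = 800).
min ATC = 800/10 + 139 − 32·10 + 2·10^2 = $99. That is the break-even price.
For $11 ≤ P < $99 the firm produces at a loss; below $11 it shuts down.

Shutdown price = $11; break-even price = $99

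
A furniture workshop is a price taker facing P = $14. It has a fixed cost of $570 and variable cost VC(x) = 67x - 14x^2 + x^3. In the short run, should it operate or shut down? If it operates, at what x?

Variable cost is VC = 67x - 14x^2 + x^3, so AVC = VC/x = 67 - 14x + x^2 and MC = dTC/dx = 67 - 28x + 3x^2.
AVC is minimized where dAVC/dx = -14 + 2x = 0, at x = 7; min AVC = 67 - 14·7 + 7^2 = $18.
Since P = $14 < min AVC = $18, price fails to cover variable cost at any output.
Shutting down limits the loss to fixed cost, $570.

Shut down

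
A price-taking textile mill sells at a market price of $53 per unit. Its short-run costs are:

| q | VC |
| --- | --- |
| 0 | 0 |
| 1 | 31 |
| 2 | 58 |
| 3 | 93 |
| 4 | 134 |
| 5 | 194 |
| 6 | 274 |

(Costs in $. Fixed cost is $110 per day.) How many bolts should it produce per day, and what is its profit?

Profit at each row (π = 53q − TC): q=0: -110; q=1: -88; q=2: -62; q=3: -44; q=4: -32; q=5: -39; q=6: -66.
Profit is maximized at q = 4. AVC there is 134/4 = $33.50 ≤ P, so producing beats shutting down (which would give -$110).

q = 4; profit = -$32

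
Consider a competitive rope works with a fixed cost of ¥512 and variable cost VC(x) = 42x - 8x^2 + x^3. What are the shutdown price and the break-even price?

Shutdown price = ¥26; break-even price = ¥106

Shutdown price = min AVC. AVC = 42 - 8x + x^2, with vertex at x = 4 and minimum ¥26.
ATC = 512/x + 42 - 8x + x^2. Setting dATC/dx = −512/x^2 − 8 + 2x = 0 gives x = 8 (since 2·8^3 − 8·8^2 = 512).
min ATC = 512/8 + 42 − 8·8 + 8^2 = ¥106. That is the break-even price.
For ¥26 ≤ P < ¥106 the firm produces at a loss; below ¥26 it shuts down.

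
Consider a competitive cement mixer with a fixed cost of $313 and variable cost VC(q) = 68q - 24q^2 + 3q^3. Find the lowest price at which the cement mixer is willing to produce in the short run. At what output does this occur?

$20 per unit, at q = 4

Short-run supply begins at min AVC. From VC = 68q - 24q^2 + 3q^3, AVC = 68 - 24q + 3q^2.
At the minimum of AVC, MC = AVC. MC = 68 - 48q + 9q^2; setting MC = AVC gives 6q^2 - 24q = 0, so q = 4. min AVC = 20.
So the shutdown price is $20.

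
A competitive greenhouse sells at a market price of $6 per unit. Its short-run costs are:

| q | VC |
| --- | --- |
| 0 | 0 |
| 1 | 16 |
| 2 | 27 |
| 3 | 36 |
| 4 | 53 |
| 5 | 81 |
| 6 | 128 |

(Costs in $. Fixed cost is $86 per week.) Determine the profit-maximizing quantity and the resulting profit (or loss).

q = 0 (shut down); profit = -$86

Profit at each row (π = 6q − TC): q=0: -86; q=1: -96; q=2: -101; q=3: -104; q=4: -115; q=5: -137; q=6: -178.
Profit is highest at q = 0. Equivalently, the lowest AVC in the table is 36/3 ≈ $12 at q = 3, and P = $6 falls below it — price never covers variable cost, so the firm shuts down and loses only its fixed cost.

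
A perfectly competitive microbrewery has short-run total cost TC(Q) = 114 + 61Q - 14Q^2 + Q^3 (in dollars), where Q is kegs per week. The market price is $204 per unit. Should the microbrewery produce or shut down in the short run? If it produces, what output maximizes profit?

Produce at Q = 13

Variable cost is VC = 61Q - 14Q^2 + Q^3, so AVC = VC/Q = 61 - 14Q + Q^2 and MC = dTC/dQ = 61 - 28Q + 3Q^2.
AVC hits its minimum where MC = AVC, at Q = 7, giving min AVC = 61 - 14·7 + 7^2 = $12.
Since P = $204 ≥ min AVC = $12, price covers variable cost and the firm should produce.
Set P = MC: 204 = 61 - 28Q + 3Q^2 → -143 - 28Q + 3Q^2 = 0. The roots are Q = -11/3 and Q = 13; the profit-maximizing output is on the rising part of MC, so Q* = 13.
Check: AVC at Q = 13 is $48 ≤ P, so revenue covers variable cost.
Profit = P·Q − TC = 204·13 − 738 = $1914.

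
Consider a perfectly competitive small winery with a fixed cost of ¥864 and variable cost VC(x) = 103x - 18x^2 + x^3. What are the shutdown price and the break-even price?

Shutdown price = ¥22; break-even price = ¥103

AVC = 103 - 18x + x^2; minimized at x = 9, giving min AVC = ¥22. That is the shutdown price.
ATC = 864/x + 103 - 18x + x^2. Setting dATC/dx = −864/x^2 − 18 + 2x = 0 gives x = 12 (since 2·12^3 − 18·12^2 = 864).
min ATC = 864/12 + 103 − 18·12 + 12^2 = ¥103. That is the break-even price.
Between these two prices the firm operates at a loss; above ¥103 it earns a profit.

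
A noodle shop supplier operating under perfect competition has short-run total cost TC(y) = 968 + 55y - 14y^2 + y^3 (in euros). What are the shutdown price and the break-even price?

Shutdown price = €6; break-even price = €110

AVC = 55 - 14y + y^2; minimized at y = 7, giving min AVC = €6. That is the shutdown price.
ATC = 968/y + 55 - 14y + y^2. Setting dATC/dy = −968/y^2 − 14 + 2y = 0 gives y = 11 (since 2·11^3 − 14·11^2 = 968).
min ATC = 968/11 + 55 − 14·11 + 11^2 = €110. That is the break-even price.
Between these two prices the firm operates at a loss; above €110 it earns a profit.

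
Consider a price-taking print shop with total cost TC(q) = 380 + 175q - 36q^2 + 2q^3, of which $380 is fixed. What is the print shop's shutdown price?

The shutdown price is the minimum of AVC. VC = 175q - 36q^2 + 2q^3, so AVC = 175 - 36q + 2q^2.
At the minimum of AVC, MC = AVC. MC = 175 - 72q + 6q^2; setting MC = AVC gives 4q^2 - 36q = 0, so q = 9. min AVC = 13.
For P < $13 the firm produces nothing.

$13 per unit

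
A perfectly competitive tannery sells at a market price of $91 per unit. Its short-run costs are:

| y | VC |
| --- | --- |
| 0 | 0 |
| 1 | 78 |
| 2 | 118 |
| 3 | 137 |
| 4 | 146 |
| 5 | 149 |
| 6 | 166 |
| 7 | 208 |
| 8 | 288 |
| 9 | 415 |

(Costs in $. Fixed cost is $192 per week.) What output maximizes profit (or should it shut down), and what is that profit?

y = 8; profit = $248

Tabulate TR − TC: y=0: -192; y=1: -179; y=2: -128; y=3: -56; y=4: 26; y=5: 114; y=6: 188; y=7: 237; y=8: 248; y=9: 212.
Profit is maximized at y = 8. AVC there is 288/8 = $36 ≤ P, so producing beats shutting down (which would give -$192).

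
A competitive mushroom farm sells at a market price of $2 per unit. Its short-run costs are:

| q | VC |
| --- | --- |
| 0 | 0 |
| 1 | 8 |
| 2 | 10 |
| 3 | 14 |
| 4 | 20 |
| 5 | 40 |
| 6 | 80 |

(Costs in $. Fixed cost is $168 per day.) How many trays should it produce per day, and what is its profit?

Profit at each row (π = 2q − TC): q=0: -168; q=1: -174; q=2: -174; q=3: -176; q=4: -180; q=5: -198; q=6: -236.
Profit is highest at q = 0. Equivalently, the lowest AVC in the table is 14/3 ≈ $4.67 at q = 3, and P = $2 falls below it — price never covers variable cost, so the firm shuts down and loses only its fixed cost.

q = 0 (shut down); profit = -$168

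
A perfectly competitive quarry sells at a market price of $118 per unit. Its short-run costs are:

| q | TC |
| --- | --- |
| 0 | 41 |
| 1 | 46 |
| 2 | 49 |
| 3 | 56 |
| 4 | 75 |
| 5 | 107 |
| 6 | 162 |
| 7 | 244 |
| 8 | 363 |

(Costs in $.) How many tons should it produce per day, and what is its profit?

q = 7; profit = $582

Tabulate TR − TC: q=0: -41; q=1: 72; q=2: 187; q=3: 298; q=4: 397; q=5: 483; q=6: 546; q=7: 582; q=8: 581.
Profit is maximized at q = 7. AVC there is 203/7 = $29 ≤ P, so producing beats shutting down (which would give -$41).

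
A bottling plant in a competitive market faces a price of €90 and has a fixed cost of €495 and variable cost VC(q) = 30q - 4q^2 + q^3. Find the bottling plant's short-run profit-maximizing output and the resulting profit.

AVC = 30 - 4q + q^2 has its minimum €26 at q = 2; price €90 clears that bar, so the firm operates.
MC = 30 - 8q + 3q^2. Setting P = MC and taking the root on the rising branch gives q* = 6.
TR = 90·6 = 540. TC = 495 + 252 = 747. Profit = 540 − 747 = -€207.
Shutting down would mean losing the fixed cost of €495, so operating at a loss of €207 is better by €288.

Profit = -€207 at q = 6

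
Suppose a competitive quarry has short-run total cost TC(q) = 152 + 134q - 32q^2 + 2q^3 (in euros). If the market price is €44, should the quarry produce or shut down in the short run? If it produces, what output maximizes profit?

Produce at q = 9

Variable cost is VC = 134q - 32q^2 + 2q^3, so AVC = VC/q = 134 - 32q + 2q^2 and MC = dTC/dq = 134 - 64q + 6q^2.
The AVC parabola has its vertex at q = 32/4 = 8, where AVC = 134 - 32·8 + 2·8^2 = €6.
P = €44 exceeds min AVC = €6, so the firm stays open.
P = MC gives 90 - 64q + 6q^2 = 0, with roots 5/3 and 9. Take the larger (rising MC): q* = 9.
Check: AVC at q = 9 is €8 ≤ P, so revenue covers variable cost.
Profit = P·q − TC = 44·9 − 224 = €172.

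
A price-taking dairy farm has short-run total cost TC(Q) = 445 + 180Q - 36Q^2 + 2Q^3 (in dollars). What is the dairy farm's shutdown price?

$18 per unit

Short-run supply begins at min AVC. From VC = 180Q - 36Q^2 + 2Q^3, AVC = 180 - 36Q + 2Q^2.
dAVC/dQ = -36 + 4Q = 0 gives Q = 9. min AVC = 180 - 36·9 + 2·9^2 = 18.
For P < $18 the firm produces nothing.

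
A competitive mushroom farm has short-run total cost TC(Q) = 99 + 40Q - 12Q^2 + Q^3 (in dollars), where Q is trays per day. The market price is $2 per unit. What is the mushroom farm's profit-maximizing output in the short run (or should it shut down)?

Shut down

Strip out fixed cost: VC = 40Q - 12Q^2 + Q^3. Then AVC = 40 - 12Q + Q^2 and MC = 40 - 24Q + 3Q^2.
AVC is minimized where dAVC/dQ = -12 + 2Q = 0, at Q = 6; min AVC = 40 - 12·6 + 6^2 = $4.
With P < min AVC ($2 < $4), every unit sold adds to the loss.
Best response: produce nothing and absorb the $99 fixed cost.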